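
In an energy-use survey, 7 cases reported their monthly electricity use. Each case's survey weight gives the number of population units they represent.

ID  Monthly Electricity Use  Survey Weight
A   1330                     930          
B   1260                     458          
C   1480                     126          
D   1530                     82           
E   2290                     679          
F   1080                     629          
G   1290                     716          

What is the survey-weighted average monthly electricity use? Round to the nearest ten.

1460

Weighted sum = 1330×930 + 1260×458 + 1480×126 + 1530×82 + 2290×679 + 1080×629 + 1290×716
  = 1236900 + 577080 + 186480 + 125460 + 1554910 + 679320 + 923640 = 5283790
Sum of weights = 930 + 458 + 126 + 82 + 679 + 629 + 716 = 3620
Weighted mean = 5283790 / 3620 = 1459.6105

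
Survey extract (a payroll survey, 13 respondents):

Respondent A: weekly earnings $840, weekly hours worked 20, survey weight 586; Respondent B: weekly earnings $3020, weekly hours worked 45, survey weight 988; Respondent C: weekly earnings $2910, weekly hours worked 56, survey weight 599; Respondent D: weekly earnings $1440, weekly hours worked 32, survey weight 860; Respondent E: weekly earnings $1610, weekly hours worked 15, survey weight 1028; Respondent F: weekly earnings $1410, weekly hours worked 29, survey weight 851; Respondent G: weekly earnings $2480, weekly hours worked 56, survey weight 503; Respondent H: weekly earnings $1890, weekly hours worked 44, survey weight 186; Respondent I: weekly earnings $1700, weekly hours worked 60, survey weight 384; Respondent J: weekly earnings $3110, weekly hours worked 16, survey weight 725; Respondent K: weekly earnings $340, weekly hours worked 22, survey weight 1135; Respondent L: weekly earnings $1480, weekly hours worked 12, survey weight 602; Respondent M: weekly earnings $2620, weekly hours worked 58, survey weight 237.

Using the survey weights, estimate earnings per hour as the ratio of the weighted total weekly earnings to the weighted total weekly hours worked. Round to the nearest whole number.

Σ wᵢ·y = 15716810
Σ wᵢ·x = 274275
Ratio = 15716810 / 274275 = 57.303108

57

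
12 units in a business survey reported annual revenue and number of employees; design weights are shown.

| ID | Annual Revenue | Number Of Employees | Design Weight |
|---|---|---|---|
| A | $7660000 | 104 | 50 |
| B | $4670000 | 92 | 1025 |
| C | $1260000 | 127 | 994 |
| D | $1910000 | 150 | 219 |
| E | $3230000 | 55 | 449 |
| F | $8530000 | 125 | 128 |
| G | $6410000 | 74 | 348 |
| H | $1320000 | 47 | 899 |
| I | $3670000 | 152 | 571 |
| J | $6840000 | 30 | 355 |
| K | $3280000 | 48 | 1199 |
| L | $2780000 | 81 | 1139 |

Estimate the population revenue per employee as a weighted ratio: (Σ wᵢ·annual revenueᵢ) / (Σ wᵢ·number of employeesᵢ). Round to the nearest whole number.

Σ wᵢ·y = 7660000×50 + 4670000×1025 + 1260000×994 + 1910000×219 + 3230000×449 + 8530000×128 + 6410000×348 + 1320000×899 + 3670000×571 + 6840000×355 + 3280000×1199 + 2780000×1139
  = 383000000 + 4786750000 + 1252440000 + 418290000 + 1450270000 + 1091840000 + 2230680000 + 1186680000 + 2095570000 + 2428200000 + 3932720000 + 3166420000 = 24422860000
Σ wᵢ·x = 104×50 + 92×1025 + 127×994 + 150×219 + 55×449 + 125×128 + 74×348 + 47×899 + 152×571 + 30×355 + 48×1199 + 81×1139
  = 5200 + 94300 + 126238 + 32850 + 24695 + 16000 + 25752 + 42253 + 86792 + 10650 + 57552 + 92259 = 614541
Ratio = 24422860000 / 614541 = 39741.628

39742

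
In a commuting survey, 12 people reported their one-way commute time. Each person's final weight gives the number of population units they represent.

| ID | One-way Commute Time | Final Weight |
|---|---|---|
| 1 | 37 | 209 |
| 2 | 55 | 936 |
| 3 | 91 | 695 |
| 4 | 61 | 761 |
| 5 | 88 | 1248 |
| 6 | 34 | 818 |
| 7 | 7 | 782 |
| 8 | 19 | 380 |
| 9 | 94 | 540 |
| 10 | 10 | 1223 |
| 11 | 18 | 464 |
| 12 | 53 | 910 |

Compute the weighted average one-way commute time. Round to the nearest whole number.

Weighted sum = 37×209 + 55×936 + 91×695 + 61×761 + 88×1248 + 34×818 + 7×782 + 19×380 + 94×540 + 10×1223 + 18×464 + 53×910
  = 7733 + 51480 + 63245 + 46421 + 109824 + 27812 + 5474 + 7220 + 50760 + 12230 + 8352 + 48230 = 438781
Sum of weights = 209 + 936 + 695 + 761 + 1248 + 818 + 782 + 380 + 540 + 1223 + 464 + 910 = 8966
Weighted mean = 438781 / 8966 = 48.938323

49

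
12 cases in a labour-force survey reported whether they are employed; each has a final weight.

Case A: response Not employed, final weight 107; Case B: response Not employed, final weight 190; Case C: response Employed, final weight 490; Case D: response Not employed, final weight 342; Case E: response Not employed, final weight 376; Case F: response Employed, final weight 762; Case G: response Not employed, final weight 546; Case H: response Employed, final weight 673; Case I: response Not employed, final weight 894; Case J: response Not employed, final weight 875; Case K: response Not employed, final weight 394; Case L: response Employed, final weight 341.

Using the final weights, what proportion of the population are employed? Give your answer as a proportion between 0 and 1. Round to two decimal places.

Sum of weights for 'Employed' = 490 + 762 + 673 + 341 = 2266
Total weight = 107 + 190 + 490 + 342 + 376 + 762 + 546 + 673 + 894 + 875 + 394 + 341 = 5990
Weighted proportion = 2266 / 5990 = 0.37829716

0.38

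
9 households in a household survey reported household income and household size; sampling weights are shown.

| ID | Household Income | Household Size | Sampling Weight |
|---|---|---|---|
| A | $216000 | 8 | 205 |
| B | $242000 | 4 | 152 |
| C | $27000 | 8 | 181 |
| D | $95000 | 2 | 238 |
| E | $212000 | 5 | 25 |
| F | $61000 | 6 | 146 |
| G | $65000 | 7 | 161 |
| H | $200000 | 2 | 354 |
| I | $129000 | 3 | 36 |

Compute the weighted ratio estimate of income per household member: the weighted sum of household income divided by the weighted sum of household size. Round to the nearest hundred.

Σ wᵢ·y = 216000×205 + 242000×152 + 27000×181 + 95000×238 + 212000×25 + 61000×146 + 65000×161 + 200000×354 + 129000×36
  = 44280000 + 36784000 + 4887000 + 22610000 + 5300000 + 8906000 + 10465000 + 70800000 + 4644000 = 208676000
Σ wᵢ·x = 8×205 + 4×152 + 8×181 + 2×238 + 5×25 + 6×146 + 7×161 + 2×354 + 3×36
  = 1640 + 608 + 1448 + 476 + 125 + 876 + 1127 + 708 + 108 = 7116
Ratio = 208676000 / 7116 = 29324.902

29300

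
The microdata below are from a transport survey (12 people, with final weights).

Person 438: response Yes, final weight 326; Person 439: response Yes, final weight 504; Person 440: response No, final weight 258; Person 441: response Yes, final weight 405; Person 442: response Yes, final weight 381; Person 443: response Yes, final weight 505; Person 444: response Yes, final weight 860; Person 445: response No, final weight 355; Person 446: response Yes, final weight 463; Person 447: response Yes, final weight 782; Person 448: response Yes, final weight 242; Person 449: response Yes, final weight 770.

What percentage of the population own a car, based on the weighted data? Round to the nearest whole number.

90

Sum of weights for 'Yes' = 326 + 504 + 405 + 381 + 505 + 860 + 463 + 782 + 242 + 770 = 5238
Total weight = 5851
Weighted proportion = 5238 / 5851 = 0.89523158 → 89.523158%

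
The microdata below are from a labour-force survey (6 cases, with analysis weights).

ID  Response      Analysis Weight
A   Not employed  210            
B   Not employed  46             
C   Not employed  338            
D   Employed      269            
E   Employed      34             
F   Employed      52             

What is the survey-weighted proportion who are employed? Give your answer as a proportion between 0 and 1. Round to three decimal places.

Sum of weights for 'Employed' = 269 + 34 + 52 = 355
Total weight = 210 + 46 + 338 + 269 + 34 + 52 = 949
Weighted proportion = 355 / 949 = 0.37407798

0.374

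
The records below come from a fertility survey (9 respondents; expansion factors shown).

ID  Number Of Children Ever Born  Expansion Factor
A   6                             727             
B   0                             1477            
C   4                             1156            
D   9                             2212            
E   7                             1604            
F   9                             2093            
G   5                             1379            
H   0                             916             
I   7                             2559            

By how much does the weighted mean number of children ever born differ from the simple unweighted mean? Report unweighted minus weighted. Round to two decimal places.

Unweighted sum = 47
Unweighted mean = 47 / 9 = 5.2222222
Weighted sum = 83767
Sum of weights = 14123
Weighted mean = 83767 / 14123 = 5.9312469
Difference (unweighted minus weighted) = -0.70902468

-0.71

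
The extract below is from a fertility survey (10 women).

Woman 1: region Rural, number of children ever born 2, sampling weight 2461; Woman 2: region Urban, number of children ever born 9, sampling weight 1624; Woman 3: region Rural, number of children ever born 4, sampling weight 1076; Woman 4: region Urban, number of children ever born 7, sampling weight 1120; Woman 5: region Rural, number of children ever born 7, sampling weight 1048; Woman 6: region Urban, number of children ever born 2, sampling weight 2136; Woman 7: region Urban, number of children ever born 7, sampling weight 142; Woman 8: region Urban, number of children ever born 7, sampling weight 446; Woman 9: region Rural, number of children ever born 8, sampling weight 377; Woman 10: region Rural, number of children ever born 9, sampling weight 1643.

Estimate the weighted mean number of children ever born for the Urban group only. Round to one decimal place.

5.6

Urban rows: 2, 4, 6, 7, 8
Weighted sum = 9×1624 + 7×1120 + 2×2136 + 7×142 + 7×446
  = 30844
Sum of weights = 1624 + 1120 + 2136 + 142 + 446 = 5468
Weighted mean = 30844 / 5468 = 5.6408193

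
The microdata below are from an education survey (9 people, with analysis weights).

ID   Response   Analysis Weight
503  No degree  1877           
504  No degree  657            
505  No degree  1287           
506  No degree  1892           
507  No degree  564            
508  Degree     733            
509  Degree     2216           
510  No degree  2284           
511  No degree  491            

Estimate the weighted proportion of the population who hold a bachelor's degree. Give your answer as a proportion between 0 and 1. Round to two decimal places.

Sum of weights for 'Degree' = 733 + 2216 = 2949
Total weight = 1877 + 657 + 1287 + 1892 + 564 + 733 + 2216 + 2284 + 491 = 12001
Weighted proportion = 2949 / 12001 = 0.24572952

0.25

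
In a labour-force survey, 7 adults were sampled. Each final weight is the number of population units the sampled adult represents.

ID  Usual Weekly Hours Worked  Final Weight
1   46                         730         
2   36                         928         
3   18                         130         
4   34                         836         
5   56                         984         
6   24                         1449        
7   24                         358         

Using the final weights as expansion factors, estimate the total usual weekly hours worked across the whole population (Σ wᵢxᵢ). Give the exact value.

Weighted total = 46×730 + 36×928 + 18×130 + 34×836 + 56×984 + 24×1449 + 24×358
  = 33580 + 33408 + 2340 + 28424 + 55104 + 34776 + 8592 = 196224

196224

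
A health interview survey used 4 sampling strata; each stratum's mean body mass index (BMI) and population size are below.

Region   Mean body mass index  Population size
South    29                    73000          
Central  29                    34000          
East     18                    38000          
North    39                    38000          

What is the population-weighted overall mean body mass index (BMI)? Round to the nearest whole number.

Σ Nₕ·x̄ₕ = 29×73000 + 29×34000 + 18×38000 + 39×38000
  = 2117000 + 986000 + 684000 + 1482000 = 5269000
Σ Nₕ = 73000 + 34000 + 38000 + 38000 = 183000
Overall mean = 5269000 / 183000 = 28.79235

29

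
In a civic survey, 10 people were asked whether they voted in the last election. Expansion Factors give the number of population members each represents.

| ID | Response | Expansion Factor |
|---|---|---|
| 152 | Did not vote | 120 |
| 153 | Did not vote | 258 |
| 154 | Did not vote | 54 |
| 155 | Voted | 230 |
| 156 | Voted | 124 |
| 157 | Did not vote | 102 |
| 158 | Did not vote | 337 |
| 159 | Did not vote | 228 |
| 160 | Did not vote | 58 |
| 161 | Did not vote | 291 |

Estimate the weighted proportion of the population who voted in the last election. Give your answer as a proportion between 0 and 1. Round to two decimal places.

0.20

Sum of weights for 'Voted' = 230 + 124 = 354
Total weight = 120 + 258 + 54 + 230 + 124 + 102 + 337 + 228 + 58 + 291 = 1802
Weighted proportion = 354 / 1802 = 0.19644839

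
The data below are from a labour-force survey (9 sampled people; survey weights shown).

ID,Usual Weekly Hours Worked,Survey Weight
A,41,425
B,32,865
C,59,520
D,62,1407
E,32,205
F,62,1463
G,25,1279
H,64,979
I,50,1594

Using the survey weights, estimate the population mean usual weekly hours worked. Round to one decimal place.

49.7

Weighted sum = 41×425 + 32×865 + 59×520 + 62×1407 + 32×205 + 62×1463 + 25×1279 + 64×979 + 50×1594
  = 17425 + 27680 + 30680 + 87234 + 6560 + 90706 + 31975 + 62656 + 79700 = 434616
Sum of weights = 425 + 865 + 520 + 1407 + 205 + 1463 + 1279 + 979 + 1594 = 8737
Weighted mean = 434616 / 8737 = 49.744306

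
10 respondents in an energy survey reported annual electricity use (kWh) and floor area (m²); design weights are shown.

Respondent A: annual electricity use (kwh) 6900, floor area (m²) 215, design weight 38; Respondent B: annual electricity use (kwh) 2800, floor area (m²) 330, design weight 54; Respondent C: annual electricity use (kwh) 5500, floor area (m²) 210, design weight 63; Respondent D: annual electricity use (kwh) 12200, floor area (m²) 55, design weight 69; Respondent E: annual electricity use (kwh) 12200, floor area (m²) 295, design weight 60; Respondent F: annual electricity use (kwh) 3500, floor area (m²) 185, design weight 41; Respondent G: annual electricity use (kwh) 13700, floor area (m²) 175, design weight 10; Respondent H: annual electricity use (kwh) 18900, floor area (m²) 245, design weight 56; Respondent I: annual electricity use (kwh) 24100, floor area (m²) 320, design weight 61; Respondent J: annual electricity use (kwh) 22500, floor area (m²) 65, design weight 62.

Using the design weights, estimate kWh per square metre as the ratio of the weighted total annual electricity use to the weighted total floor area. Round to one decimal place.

60.9

Σ wᵢ·y = 6900×38 + 2800×54 + 5500×63 + 12200×69 + 12200×60 + 3500×41 + 13700×10 + 18900×56 + 24100×61 + 22500×62
  = 6537700
Σ wᵢ·x = 215×38 + 330×54 + 210×63 + 55×69 + 295×60 + 185×41 + 175×10 + 245×56 + 320×61 + 65×62
  = 8170 + 17820 + 13230 + 3795 + 17700 + 7585 + 1750 + 13720 + 19520 + 4030 = 107320
Ratio = 6537700 / 107320 = 60.917816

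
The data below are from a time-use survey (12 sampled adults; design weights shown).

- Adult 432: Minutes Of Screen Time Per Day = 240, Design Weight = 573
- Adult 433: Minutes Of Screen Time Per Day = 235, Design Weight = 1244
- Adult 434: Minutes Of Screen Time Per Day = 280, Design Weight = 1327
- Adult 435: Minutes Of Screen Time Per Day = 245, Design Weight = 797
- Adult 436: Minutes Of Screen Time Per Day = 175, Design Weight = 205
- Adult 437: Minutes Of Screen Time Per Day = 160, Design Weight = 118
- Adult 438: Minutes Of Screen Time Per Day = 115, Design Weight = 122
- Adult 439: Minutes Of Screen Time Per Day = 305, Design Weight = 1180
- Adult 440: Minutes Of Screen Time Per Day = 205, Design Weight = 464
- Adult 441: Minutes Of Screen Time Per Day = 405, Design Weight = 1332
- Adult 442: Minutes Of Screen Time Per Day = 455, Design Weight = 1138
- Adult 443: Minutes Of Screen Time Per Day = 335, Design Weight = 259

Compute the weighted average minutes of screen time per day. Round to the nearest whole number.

Weighted sum = 2664505
Sum of weights = 8759
Weighted mean = 2664505 / 8759 = 304.20196

304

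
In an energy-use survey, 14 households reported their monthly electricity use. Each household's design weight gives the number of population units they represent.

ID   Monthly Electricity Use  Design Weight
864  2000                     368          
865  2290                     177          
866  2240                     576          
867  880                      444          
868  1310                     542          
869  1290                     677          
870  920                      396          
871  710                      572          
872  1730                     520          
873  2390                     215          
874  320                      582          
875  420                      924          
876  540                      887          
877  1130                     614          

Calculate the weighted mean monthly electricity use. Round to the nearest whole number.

Weighted sum = 8336650
Sum of weights = 7494
Weighted mean = 8336650 / 7494 = 1112.4433

1112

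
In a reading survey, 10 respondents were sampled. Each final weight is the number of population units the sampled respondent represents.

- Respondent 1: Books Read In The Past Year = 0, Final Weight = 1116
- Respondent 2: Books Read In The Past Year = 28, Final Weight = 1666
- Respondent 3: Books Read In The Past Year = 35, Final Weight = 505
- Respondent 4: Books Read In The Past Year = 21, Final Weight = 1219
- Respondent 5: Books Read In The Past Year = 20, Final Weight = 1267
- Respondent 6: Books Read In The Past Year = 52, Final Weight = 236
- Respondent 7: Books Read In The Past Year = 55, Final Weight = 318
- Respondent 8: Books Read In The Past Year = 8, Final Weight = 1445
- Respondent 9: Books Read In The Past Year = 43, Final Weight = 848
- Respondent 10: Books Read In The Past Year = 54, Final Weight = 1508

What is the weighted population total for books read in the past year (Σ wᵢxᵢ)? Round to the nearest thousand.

Weighted total = 0×1116 + 28×1666 + 35×505 + 21×1219 + 20×1267 + 52×236 + 55×318 + 8×1445 + 43×848 + 54×1508
  = 274480

274000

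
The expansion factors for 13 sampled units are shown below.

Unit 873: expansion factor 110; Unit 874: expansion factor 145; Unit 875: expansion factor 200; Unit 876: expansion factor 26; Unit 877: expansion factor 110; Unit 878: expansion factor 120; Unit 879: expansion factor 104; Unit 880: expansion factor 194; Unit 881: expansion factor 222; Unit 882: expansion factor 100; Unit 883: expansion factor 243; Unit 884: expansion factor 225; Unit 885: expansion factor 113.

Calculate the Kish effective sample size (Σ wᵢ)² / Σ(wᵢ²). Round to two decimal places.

Σ wᵢ = 1912
Σ wᵢ² = 330480
n_eff = 1912² / 330480 = 3655744 / 330480 = 11.061922

11.06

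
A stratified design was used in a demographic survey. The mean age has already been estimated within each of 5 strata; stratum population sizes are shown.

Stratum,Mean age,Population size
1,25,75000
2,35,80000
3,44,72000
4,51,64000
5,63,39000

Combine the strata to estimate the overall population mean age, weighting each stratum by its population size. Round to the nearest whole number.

Σ Nₕ·x̄ₕ = 25×75000 + 35×80000 + 44×72000 + 51×64000 + 63×39000
  = 13564000
Σ Nₕ = 75000 + 80000 + 72000 + 64000 + 39000 = 330000
Overall mean = 13564000 / 330000 = 41.10303

41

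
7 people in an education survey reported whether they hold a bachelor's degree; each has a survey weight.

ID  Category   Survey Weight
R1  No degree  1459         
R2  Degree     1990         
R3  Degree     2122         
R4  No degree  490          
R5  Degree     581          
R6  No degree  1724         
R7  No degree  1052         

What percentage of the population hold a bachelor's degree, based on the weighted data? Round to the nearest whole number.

Sum of weights for 'Degree' = 1990 + 2122 + 581 = 4693
Total weight = 1459 + 1990 + 2122 + 490 + 581 + 1724 + 1052 = 9418
Weighted proportion = 4693 / 9418 = 0.49830113 → 49.830113%

50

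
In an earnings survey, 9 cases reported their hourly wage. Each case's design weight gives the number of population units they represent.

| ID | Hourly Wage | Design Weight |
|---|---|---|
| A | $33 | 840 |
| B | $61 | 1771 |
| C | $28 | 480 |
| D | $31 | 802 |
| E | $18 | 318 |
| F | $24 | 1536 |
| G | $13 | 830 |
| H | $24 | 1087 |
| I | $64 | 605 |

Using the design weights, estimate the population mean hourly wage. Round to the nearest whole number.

Weighted sum = 33×840 + 61×1771 + 28×480 + 31×802 + 18×318 + 24×1536 + 13×830 + 24×1087 + 64×605
  = 292239
Sum of weights = 840 + 1771 + 480 + 802 + 318 + 1536 + 830 + 1087 + 605 = 8269
Weighted mean = 292239 / 8269 = 35.341517

35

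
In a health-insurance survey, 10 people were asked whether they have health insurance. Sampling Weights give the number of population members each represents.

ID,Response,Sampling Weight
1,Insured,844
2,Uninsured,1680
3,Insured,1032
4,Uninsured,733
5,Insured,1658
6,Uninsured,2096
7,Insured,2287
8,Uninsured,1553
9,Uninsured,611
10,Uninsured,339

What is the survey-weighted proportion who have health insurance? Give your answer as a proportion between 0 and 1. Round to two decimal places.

Sum of weights for 'Insured' = 844 + 1032 + 1658 + 2287 = 5821
Total weight = 844 + 1680 + 1032 + 733 + 1658 + 2096 + 2287 + 1553 + 611 + 339 = 12833
Weighted proportion = 5821 / 12833 = 0.4535962

0.45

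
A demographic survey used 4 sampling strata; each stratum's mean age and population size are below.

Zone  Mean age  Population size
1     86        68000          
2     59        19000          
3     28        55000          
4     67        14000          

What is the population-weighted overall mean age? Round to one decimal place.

Σ Nₕ·x̄ₕ = 9447000
Σ Nₕ = 68000 + 19000 + 55000 + 14000 = 156000
Overall mean = 9447000 / 156000 = 60.557692

60.6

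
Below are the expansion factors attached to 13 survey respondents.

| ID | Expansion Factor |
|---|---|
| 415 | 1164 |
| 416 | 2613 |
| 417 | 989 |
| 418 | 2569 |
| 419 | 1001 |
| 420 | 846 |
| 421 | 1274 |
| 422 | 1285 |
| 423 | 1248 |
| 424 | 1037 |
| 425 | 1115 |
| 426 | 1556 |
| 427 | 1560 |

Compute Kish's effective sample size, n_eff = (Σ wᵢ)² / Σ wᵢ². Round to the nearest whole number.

11

Σ wᵢ = 18257
Σ wᵢ² = 29483399
n_eff = 18257² / 29483399 = 333318049 / 29483399 = 11.305279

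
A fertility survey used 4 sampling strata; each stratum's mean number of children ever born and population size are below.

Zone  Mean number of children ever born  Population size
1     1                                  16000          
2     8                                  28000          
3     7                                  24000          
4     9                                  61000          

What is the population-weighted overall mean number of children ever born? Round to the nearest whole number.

Σ Nₕ·x̄ₕ = 1×16000 + 8×28000 + 7×24000 + 9×61000
  = 16000 + 224000 + 168000 + 549000 = 957000
Σ Nₕ = 16000 + 28000 + 24000 + 61000 = 129000
Overall mean = 957000 / 129000 = 7.4186047

7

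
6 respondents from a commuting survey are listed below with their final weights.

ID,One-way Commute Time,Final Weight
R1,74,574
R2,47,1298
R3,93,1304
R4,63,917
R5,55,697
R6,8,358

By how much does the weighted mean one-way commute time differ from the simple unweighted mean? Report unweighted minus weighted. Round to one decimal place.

Unweighted sum = 340
Unweighted mean = 340 / 6 = 56.666667
Weighted sum = 74×574 + 47×1298 + 93×1304 + 63×917 + 55×697 + 8×358
  = 42476 + 61006 + 121272 + 57771 + 38335 + 2864 = 323724
Sum of weights = 5148
Weighted mean = 323724 / 5148 = 62.88345
Difference (unweighted minus weighted) = -6.2167832

-6.2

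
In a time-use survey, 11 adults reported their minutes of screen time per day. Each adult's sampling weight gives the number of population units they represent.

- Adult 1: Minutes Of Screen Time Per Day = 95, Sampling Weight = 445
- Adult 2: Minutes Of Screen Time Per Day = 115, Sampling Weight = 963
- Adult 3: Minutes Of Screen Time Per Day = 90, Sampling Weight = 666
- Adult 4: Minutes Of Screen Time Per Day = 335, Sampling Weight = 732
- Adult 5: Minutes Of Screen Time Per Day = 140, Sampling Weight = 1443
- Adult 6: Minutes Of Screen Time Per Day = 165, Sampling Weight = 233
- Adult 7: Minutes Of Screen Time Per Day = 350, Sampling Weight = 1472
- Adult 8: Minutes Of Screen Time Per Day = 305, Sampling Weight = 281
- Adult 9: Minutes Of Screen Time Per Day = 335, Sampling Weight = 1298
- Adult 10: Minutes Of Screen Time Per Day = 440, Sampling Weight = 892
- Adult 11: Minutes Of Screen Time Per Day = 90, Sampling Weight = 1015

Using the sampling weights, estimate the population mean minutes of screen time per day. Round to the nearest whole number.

235

Weighted sum = 2218210
Sum of weights = 445 + 963 + 666 + 732 + 1443 + 233 + 1472 + 281 + 1298 + 892 + 1015 = 9440
Weighted mean = 2218210 / 9440 = 234.97987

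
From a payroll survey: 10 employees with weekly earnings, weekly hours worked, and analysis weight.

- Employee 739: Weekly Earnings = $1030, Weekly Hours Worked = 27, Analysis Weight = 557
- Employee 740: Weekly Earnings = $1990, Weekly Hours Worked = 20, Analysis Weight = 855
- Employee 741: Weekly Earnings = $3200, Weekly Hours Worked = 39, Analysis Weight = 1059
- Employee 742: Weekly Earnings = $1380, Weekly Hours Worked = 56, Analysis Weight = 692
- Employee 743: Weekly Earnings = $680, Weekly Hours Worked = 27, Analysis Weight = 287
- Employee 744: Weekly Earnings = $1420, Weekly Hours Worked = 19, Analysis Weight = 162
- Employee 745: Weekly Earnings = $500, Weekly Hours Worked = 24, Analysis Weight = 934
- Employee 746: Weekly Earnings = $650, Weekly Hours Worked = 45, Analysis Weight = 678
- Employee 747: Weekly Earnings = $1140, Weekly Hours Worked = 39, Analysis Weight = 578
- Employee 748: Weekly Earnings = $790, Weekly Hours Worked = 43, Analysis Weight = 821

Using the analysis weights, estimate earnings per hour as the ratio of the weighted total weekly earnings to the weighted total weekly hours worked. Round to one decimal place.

39.6

Σ wᵢ·y = 9259330
Σ wᵢ·x = 27×557 + 20×855 + 39×1059 + 56×692 + 27×287 + 19×162 + 24×934 + 45×678 + 39×578 + 43×821
  = 15039 + 17100 + 41301 + 38752 + 7749 + 3078 + 22416 + 30510 + 22542 + 35303 = 233790
Ratio = 9259330 / 233790 = 39.60533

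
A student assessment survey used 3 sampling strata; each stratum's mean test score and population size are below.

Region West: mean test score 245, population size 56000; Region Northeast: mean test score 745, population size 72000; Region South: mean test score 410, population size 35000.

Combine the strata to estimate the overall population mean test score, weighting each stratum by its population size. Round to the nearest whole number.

Σ Nₕ·x̄ₕ = 81710000
Σ Nₕ = 56000 + 72000 + 35000 = 163000
Overall mean = 81710000 / 163000 = 501.28834

501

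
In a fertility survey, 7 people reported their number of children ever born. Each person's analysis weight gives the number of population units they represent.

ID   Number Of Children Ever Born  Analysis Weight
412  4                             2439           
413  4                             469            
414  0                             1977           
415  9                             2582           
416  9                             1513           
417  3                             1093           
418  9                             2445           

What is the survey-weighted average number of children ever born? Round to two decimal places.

5.89

Weighted sum = 4×2439 + 4×469 + 0×1977 + 9×2582 + 9×1513 + 3×1093 + 9×2445
  = 9756 + 1876 + 0 + 23238 + 13617 + 3279 + 22005 = 73771
Sum of weights = 2439 + 469 + 1977 + 2582 + 1513 + 1093 + 2445 = 12518
Weighted mean = 73771 / 12518 = 5.8931938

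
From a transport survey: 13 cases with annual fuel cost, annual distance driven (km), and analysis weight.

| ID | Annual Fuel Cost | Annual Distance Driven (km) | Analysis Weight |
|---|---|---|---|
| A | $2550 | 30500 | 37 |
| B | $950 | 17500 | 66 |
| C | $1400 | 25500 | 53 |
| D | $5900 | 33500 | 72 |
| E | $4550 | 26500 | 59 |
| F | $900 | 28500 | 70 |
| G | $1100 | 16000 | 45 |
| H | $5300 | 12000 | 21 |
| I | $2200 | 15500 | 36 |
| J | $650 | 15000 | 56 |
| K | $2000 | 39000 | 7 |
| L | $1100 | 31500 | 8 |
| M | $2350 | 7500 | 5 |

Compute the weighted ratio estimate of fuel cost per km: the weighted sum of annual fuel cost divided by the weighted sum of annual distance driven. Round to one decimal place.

Σ wᵢ·y = 1298450
Σ wᵢ·x = 12538000
Ratio = 1298450 / 12538000 = 0.10356117

0.1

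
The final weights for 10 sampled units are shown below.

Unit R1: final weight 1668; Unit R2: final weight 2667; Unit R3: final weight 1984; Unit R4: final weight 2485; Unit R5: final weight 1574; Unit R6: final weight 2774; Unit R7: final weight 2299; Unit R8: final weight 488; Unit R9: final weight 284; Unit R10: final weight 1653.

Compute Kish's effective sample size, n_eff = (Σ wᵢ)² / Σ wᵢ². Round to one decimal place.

Σ wᵢ = 1668 + 2667 + 1984 + 2485 + 1574 + 2774 + 2299 + 488 + 284 + 1653 = 17876
Σ wᵢ² = 2782224 + 7112889 + 3936256 + 6175225 + 2477476 + 7695076 + 5285401 + 238144 + 80656 + 2732409 = 38515756
n_eff = 17876² / 38515756 = 319551376 / 38515756 = 8.2966404

8.3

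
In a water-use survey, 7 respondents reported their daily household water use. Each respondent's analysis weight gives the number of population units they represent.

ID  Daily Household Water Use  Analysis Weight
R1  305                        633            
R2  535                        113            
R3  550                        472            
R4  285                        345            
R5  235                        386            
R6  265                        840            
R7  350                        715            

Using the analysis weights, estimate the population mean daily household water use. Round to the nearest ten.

340

Weighted sum = 305×633 + 535×113 + 550×472 + 285×345 + 235×386 + 265×840 + 350×715
  = 193065 + 60455 + 259600 + 98325 + 90710 + 222600 + 250250 = 1175005
Sum of weights = 633 + 113 + 472 + 345 + 386 + 840 + 715 = 3504
Weighted mean = 1175005 / 3504 = 335.33248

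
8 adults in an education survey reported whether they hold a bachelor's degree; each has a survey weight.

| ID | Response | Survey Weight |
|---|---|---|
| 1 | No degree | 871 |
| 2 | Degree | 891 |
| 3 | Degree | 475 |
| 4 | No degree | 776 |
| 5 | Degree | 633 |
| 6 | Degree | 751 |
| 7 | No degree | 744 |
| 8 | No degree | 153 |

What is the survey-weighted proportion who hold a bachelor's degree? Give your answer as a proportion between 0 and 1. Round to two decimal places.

0.52

Sum of weights for 'Degree' = 891 + 475 + 633 + 751 = 2750
Total weight = 871 + 891 + 475 + 776 + 633 + 751 + 744 + 153 = 5294
Weighted proportion = 2750 / 5294 = 0.51945599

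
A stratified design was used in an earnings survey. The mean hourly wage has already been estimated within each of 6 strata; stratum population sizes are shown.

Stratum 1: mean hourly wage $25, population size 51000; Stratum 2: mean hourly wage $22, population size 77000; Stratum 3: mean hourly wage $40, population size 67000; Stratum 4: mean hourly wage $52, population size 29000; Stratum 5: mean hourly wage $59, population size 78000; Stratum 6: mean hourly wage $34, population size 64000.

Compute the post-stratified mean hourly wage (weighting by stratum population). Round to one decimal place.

Σ Nₕ·x̄ₕ = 13935000
Σ Nₕ = 51000 + 77000 + 67000 + 29000 + 78000 + 64000 = 366000
Overall mean = 13935000 / 366000 = 38.07377

38.1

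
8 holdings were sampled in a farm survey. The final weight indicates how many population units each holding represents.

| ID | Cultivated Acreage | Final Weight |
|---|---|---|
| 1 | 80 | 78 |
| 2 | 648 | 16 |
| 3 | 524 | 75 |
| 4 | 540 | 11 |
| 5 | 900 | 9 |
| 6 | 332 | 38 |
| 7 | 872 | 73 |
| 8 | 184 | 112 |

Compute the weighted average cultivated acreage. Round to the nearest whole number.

Weighted sum = 80×78 + 648×16 + 524×75 + 540×11 + 900×9 + 332×38 + 872×73 + 184×112
  = 6240 + 10368 + 39300 + 5940 + 8100 + 12616 + 63656 + 20608 = 166828
Sum of weights = 78 + 16 + 75 + 11 + 9 + 38 + 73 + 112 = 412
Weighted mean = 166828 / 412 = 404.92233

405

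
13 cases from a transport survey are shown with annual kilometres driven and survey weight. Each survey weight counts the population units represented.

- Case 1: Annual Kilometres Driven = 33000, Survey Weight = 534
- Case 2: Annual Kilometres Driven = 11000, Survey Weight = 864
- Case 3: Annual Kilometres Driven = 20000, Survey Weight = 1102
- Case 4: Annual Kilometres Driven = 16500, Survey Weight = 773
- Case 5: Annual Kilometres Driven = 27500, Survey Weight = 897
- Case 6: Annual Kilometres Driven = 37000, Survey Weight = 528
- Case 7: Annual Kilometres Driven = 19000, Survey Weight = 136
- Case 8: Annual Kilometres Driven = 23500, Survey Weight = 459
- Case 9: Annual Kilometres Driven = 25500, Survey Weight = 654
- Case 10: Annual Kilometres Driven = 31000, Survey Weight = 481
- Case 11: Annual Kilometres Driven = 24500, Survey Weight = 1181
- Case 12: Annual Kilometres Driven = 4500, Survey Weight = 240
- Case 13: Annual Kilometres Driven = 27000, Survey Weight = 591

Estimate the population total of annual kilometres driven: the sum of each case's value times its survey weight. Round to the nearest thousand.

Weighted total = 197054000

197054000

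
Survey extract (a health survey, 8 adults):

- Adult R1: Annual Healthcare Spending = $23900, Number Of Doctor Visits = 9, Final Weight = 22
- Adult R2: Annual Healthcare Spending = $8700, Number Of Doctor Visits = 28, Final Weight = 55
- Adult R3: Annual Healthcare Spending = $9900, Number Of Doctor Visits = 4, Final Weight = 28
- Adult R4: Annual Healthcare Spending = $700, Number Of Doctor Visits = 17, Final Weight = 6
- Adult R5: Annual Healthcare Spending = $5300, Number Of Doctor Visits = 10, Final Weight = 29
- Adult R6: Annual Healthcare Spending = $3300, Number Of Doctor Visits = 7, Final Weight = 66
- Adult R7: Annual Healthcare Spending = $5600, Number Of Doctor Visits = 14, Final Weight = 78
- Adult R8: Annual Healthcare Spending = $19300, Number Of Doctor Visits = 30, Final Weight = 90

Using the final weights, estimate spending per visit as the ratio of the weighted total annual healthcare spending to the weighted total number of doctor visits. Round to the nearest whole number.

590

Σ wᵢ·y = 3831000
Σ wᵢ·x = 9×22 + 28×55 + 4×28 + 17×6 + 10×29 + 7×66 + 14×78 + 30×90
  = 198 + 1540 + 112 + 102 + 290 + 462 + 1092 + 2700 = 6496
Ratio = 3831000 / 6496 = 589.74754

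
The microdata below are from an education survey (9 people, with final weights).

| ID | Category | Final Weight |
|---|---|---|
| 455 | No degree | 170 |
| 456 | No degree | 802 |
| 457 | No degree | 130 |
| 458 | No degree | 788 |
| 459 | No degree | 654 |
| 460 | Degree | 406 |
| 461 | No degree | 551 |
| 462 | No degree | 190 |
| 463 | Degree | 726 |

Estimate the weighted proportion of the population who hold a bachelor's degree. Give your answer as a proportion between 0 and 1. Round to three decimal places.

0.256

Sum of weights for 'Degree' = 406 + 726 = 1132
Total weight = 170 + 802 + 130 + 788 + 654 + 406 + 551 + 190 + 726 = 4417
Weighted proportion = 1132 / 4417 = 0.25628254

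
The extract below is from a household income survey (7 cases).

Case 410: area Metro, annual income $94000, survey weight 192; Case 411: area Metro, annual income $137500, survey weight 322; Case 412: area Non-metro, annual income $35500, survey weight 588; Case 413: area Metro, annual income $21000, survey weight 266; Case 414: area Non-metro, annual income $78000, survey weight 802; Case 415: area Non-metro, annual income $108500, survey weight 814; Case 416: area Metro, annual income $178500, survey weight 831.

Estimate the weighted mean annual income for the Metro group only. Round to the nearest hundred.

Metro rows: 410, 411, 413, 416
Weighted sum = 94000×192 + 137500×322 + 21000×266 + 178500×831
  = 18048000 + 44275000 + 5586000 + 148333500 = 216242500
Sum of weights = 192 + 322 + 266 + 831 = 1611
Weighted mean = 216242500 / 1611 = 134228.74

134200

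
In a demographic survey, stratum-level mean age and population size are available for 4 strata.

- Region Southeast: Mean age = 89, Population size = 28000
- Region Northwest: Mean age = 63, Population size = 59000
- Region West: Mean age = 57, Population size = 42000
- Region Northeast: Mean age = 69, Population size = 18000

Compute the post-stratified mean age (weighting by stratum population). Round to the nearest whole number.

67

Σ Nₕ·x̄ₕ = 89×28000 + 63×59000 + 57×42000 + 69×18000
  = 2492000 + 3717000 + 2394000 + 1242000 = 9845000
Σ Nₕ = 28000 + 59000 + 42000 + 18000 = 147000
Overall mean = 9845000 / 147000 = 66.972789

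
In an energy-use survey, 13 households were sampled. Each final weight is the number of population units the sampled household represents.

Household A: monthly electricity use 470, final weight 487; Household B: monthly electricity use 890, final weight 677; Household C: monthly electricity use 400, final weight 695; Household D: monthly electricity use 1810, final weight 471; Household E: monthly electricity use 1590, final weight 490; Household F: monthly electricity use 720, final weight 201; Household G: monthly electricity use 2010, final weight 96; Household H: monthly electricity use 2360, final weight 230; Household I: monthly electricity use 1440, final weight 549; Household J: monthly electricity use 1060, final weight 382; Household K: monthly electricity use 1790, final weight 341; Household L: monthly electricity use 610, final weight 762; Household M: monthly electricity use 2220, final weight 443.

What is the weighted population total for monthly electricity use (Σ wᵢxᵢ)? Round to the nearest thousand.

6876000

Weighted total = 6875660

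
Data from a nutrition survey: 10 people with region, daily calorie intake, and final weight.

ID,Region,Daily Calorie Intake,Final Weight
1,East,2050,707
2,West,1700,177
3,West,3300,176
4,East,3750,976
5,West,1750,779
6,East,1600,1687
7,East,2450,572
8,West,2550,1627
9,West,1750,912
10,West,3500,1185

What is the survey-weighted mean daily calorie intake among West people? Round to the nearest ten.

2500

West rows: 2, 3, 5, 8, 9, 10
Weighted sum = 1700×177 + 3300×176 + 1750×779 + 2550×1627 + 1750×912 + 3500×1185
  = 300900 + 580800 + 1363250 + 4148850 + 1596000 + 4147500 = 12137300
Sum of weights = 4856
Weighted mean = 12137300 / 4856 = 2499.444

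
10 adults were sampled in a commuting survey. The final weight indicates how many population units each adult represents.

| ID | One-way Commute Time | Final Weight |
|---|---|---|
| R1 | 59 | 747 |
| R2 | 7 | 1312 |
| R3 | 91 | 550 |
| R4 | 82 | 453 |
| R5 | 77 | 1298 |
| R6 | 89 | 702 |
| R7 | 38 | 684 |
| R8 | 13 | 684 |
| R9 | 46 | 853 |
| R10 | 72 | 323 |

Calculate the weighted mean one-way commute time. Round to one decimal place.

Weighted sum = 59×747 + 7×1312 + 91×550 + 82×453 + 77×1298 + 89×702 + 38×684 + 13×684 + 46×853 + 72×323
  = 44073 + 9184 + 50050 + 37146 + 99946 + 62478 + 25992 + 8892 + 39238 + 23256 = 400255
Sum of weights = 7606
Weighted mean = 400255 / 7606 = 52.623587

52.6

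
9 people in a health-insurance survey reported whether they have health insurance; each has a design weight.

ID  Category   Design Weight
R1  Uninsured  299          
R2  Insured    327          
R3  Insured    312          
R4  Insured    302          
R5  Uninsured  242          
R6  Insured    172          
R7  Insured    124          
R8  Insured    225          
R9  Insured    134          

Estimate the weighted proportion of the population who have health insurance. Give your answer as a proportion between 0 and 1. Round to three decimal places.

0.747

Sum of weights for 'Insured' = 327 + 312 + 302 + 172 + 124 + 225 + 134 = 1596
Total weight = 2137
Weighted proportion = 1596 / 2137 = 0.74684137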